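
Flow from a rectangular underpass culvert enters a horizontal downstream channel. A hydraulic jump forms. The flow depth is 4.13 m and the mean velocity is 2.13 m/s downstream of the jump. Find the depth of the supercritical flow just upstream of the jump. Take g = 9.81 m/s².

Fr₂ = V₂/√(g·y₂) = 2.13/√(9.81×4.13) = 0.335.
The Bélanger relation is symmetric: y₁/y₂ = ½[√(1 + 8Fr₂²) − 1] = ½[√1.896 − 1] = 0.188.
y₁ = 0.188 × 4.13 = 0.778 m.

y₁ = 0.778 m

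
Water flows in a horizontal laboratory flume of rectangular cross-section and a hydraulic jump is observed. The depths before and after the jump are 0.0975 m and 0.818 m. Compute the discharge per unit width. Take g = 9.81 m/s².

q = 0.598 m²/s

For a rectangular channel the momentum equation gives q² = ½·g·y₁·y₂·(y₁ + y₂) = ½×9.81×0.0975×0.818×0.915 = 0.358.
q = √0.358 = 0.598 m²/s.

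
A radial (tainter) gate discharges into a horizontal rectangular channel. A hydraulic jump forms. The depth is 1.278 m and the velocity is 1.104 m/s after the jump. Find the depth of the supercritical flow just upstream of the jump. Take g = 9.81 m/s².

y₁ = 0.2130 m

Fr₂ = V₂/√(g·y₂) = 1.104/√(9.81×1.278) = 0.3118.
The Bélanger relation is symmetric: y₁/y₂ = ½[√(1 + 8Fr₂²) − 1] = ½[√1.7777 − 1] = 0.1667.
y₁ = 0.1667 × 1.278 = 0.2130 m.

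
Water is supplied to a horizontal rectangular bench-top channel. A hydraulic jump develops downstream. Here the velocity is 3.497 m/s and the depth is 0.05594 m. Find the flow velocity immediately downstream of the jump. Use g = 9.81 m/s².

Fr₁ = V₁/√(g·y₁) = 3.497/√(9.81×0.05594) = 4.721.
Conjugate-depth relation: y₂/y₁ = ½[√(1 + 8Fr₁²) − 1] = ½[√179.27 − 1] = 6.195.
y₂ = 6.195 × 0.05594 = 0.3465 m.
q = V₁·y₁ = 3.497 × 0.05594 = 0.1956 m²/s.
V₂ = q/y₂ = 0.1956/0.3465 = 0.5645 m/s.

V₂ = 0.5645 m/s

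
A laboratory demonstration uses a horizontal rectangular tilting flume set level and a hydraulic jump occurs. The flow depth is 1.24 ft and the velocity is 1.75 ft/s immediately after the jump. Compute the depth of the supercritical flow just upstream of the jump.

Fr₂ = V₂/√(g·y₂) = 1.75/√(32.2×1.24) = 0.277.
Applying the sequent-depth relation in reverse, y₁/y₂ = ½[√(1 + 8Fr₂²) − 1] = ½[√1.614 − 1] = 0.135.
y₁ = 0.135 × 1.24 = 0.168 ft.

y₁ = 0.168 ft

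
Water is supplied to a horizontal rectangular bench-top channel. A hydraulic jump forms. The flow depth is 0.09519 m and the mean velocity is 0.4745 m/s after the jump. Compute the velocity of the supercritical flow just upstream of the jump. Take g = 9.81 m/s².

V₁ = 1.334 m/s

Fr₂ = V₂/√(g·y₂) = 0.4745/√(9.81×0.09519) = 0.4910.
From the momentum equation (using Fr₂), y₁/y₂ = ½[√(1 + 8Fr₂²) − 1] = ½[√2.9289 − 1] = 0.3557.
y₁ = 0.3557 × 0.09519 = 0.03386 m.
V₁ = q/y₁ = 0.04517/0.03386 = 1.334 m/s.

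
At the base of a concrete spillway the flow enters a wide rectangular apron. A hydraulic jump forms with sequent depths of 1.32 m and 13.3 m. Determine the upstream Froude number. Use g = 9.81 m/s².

For a rectangular channel the momentum equation gives q² = ½·g·y₁·y₂·(y₁ + y₂) = ½×9.81×1.32×13.3×14.6 = 1259.
q = √1259 = 35.5 m²/s.
V₁ = q/y₁ = 26.9 m/s; Fr₁ = V₁/√(g·y₁) = 7.47.

Fr₁ = 7.47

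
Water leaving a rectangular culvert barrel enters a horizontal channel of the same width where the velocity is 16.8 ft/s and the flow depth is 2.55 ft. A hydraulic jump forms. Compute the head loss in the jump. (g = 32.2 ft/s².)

ΔE = 0.470 ft

Fr₁ = V₁/√(g·y₁) = 16.8/√(32.2×2.55) = 1.85.
Conjugate-depth relation: y₂/y₁ = ½[√(1 + 8Fr₁²) − 1] = ½[√28.50 − 1] = 2.17.
y₂ = 2.17 × 2.55 = 5.53 ft.
q = V₁·y₁ = 16.8 × 2.55 = 42.8 ft²/s. V₂ = q/y₂ = 42.8/5.53 = 7.74 ft/s. E₁ = y₁ + V₁²/2g = 6.93 ft; E₂ = y₂ + V₂²/2g = 6.46 ft. ΔE = E₁ − E₂ = 0.470 ft.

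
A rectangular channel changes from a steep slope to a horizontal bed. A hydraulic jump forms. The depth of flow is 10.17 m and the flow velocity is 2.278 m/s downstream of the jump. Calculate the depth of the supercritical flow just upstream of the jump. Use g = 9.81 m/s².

y₁ = 0.9662 m

Fr₂ = V₂/√(g·y₂) = 2.278/√(9.81×10.17) = 0.2281.
Since the conjugate-depth ratio holds either way, y₁/y₂ = ½[√(1 + 8Fr₂²) − 1] = ½[√1.4161 − 1] = 0.09500.
y₁ = 0.09500 × 10.17 = 0.9662 m.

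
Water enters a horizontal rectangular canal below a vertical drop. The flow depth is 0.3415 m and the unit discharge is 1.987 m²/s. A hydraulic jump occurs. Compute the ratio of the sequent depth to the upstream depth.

y₂/y₁ = 4.023

V₁ = q/y₁ = 1.987/0.3415 = 5.818 m/s. Fr₁ = V₁/√(g·y₁) = 5.818/√(9.81×0.3415) = 3.179.
By Bélanger, y₂/y₁ = ½[√(1 + 8Fr₁²) − 1] = ½[√81.843 − 1] = 4.023.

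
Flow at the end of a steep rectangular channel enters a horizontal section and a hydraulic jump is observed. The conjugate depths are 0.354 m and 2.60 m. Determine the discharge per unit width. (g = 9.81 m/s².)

q = 3.65 m²/s

For a rectangular channel the momentum equation gives q² = ½·g·y₁·y₂·(y₁ + y₂) = ½×9.81×0.354×2.60×2.95 = 13.3.
q = √13.3 = 3.65 m²/s.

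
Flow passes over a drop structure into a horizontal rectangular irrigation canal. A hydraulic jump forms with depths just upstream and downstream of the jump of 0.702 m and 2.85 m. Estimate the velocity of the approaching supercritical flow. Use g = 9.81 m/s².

V₁ = 8.41 m/s

For a rectangular channel the momentum equation gives q² = ½·g·y₁·y₂·(y₁ + y₂) = ½×9.81×0.702×2.85×3.55 = 34.9.
q = √34.9 = 5.90 m²/s.
V₁ = q/y₁ = 5.90/0.702 = 8.41 m/s.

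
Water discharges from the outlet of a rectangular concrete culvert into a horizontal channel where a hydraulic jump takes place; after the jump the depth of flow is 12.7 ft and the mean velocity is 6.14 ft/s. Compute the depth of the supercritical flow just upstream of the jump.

y₁ = 2.02 ft

Fr₂ = V₂/√(g·y₂) = 6.14/√(32.2×12.7) = 0.304.
From the momentum equation (using Fr₂), y₁/y₂ = ½[√(1 + 8Fr₂²) − 1] = ½[√1.738 − 1] = 0.159.
y₁ = 0.159 × 12.7 = 2.02 ft.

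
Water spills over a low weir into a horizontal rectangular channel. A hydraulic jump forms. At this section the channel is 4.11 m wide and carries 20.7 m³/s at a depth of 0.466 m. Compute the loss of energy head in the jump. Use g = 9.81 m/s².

ΔE = 3.18 m

q = Q/b = 20.7/4.11 = 5.04 m²/s; V₁ = q/y₁ = 10.8 m/s. Fr₁ = V₁/√(g·y₁) = 5.05.
Bélanger equation: y₂/y₁ = ½[√(1 + 8Fr₁²) − 1] = ½[√205.4 − 1] = 6.67.
y₂ = 6.67 × 0.466 = 3.11 m.
V₂ = q/y₂ = 5.04/3.11 = 1.62 m/s. E₁ = y₁ + V₁²/2g = 6.42 m; E₂ = y₂ + V₂²/2g = 3.24 m. ΔE = E₁ − E₂ = 3.18 m.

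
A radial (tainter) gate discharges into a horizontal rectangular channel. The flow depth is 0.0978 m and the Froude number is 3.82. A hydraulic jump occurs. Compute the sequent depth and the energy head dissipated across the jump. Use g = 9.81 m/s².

Fr₁ = 3.82 (given).
From the momentum equation for a rectangular channel, y₂/y₁ = ½[√(1 + 8Fr₁²) − 1] = ½[√117.7 − 1] = 4.93.
y₂ = 4.93 × 0.0978 = 0.482 m.
V₁ = Fr₁·√(g·y₁) = 3.82×√(9.81×0.0978) = 3.74 m/s; q = V₁·y₁ = 0.366 m²/s. V₂ = q/y₂ = 0.366/0.482 = 0.760 m/s. E₁ = y₁ + V₁²/2g = 0.811 m; E₂ = y₂ + V₂²/2g = 0.511 m. ΔE = E₁ − E₂ = 0.300 m.

y₂ = 0.482 m; ΔE = 0.300 m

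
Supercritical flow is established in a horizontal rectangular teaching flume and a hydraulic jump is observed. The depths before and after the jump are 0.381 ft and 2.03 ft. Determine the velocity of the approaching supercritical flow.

V₁ = 14.4 ft/s

For a rectangular channel the momentum equation gives q² = ½·g·y₁·y₂·(y₁ + y₂) = ½×32.2×0.381×2.03×2.41 = 30.0.
q = √30.0 = 5.48 ft²/s.
V₁ = q/y₁ = 5.48/0.381 = 14.4 ft/s.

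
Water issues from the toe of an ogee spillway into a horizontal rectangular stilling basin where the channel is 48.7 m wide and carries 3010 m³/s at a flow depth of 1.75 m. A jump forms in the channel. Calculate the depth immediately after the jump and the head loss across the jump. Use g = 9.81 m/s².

q = Q/b = 3010/48.7 = 61.8 m²/s; V₁ = q/y₁ = 35.3 m/s. Fr₁ = V₁/√(g·y₁) = 8.52.
Conjugate-depth relation: y₂/y₁ = ½[√(1 + 8Fr₁²) − 1] = ½[√582.3 − 1] = 11.6.
y₂ = 11.6 × 1.75 = 20.2 m.
V₂ = q/y₂ = 61.8/20.2 = 3.05 m/s. E₁ = y₁ + V₁²/2g = 65.3 m; E₂ = y₂ + V₂²/2g = 20.7 m. ΔE = E₁ − E₂ = 44.6 m.

y₂ = 20.2 m; ΔE = 44.6 m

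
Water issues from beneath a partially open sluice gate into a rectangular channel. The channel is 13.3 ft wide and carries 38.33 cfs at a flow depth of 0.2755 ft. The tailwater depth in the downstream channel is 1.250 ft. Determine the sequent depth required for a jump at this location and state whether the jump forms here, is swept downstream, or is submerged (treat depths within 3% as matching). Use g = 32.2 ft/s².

q = Q/b = 38.33/13.3 = 2.882 ft²/s; V₁ = q/y₁ = 10.46 ft/s. Fr₁ = V₁/√(g·y₁) = 3.512.
Sequent-depth ratio: y₂/y₁ = ½[√(1 + 8Fr₁²) − 1] = ½[√99.683 − 1] = 4.492.
y₂ = 4.492 × 0.2755 = 1.238 ft.
Tailwater y_tw = 1.250 ft: y_tw ≈ y₂, so the jump forms here.

y₂ = 1.238 ft; the jump forms here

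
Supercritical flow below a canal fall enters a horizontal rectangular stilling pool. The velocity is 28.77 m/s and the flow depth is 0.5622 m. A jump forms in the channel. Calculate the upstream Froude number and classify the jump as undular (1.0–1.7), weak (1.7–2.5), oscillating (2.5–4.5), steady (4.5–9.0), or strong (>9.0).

Fr₁ = 12.25; strong jump

Fr₁ = V₁/√(g·y₁) = 28.77/√(9.81×0.5622) = 12.25.
Fr₁ = 12.25 lies in the strong range.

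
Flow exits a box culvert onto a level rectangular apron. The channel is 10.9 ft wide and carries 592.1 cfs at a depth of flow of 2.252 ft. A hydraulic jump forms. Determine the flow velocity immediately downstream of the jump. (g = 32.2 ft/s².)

q = Q/b = 592.1/10.9 = 54.32 ft²/s; V₁ = q/y₁ = 24.12 ft/s. Fr₁ = V₁/√(g·y₁) = 2.833.
Bélanger equation: y₂/y₁ = ½[√(1 + 8Fr₁²) − 1] = ½[√65.190 − 1] = 3.537.
y₂ = 3.537 × 2.252 = 7.965 ft.
V₂ = q/y₂ = 54.32/7.965 = 6.820 ft/s.

V₂ = 6.820 ft/s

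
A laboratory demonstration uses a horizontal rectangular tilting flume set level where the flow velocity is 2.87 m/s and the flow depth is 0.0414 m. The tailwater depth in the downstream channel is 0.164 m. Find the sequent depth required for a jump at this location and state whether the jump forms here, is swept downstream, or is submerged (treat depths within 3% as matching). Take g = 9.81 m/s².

y₂ = 0.244 m; the jump is swept downstream

Fr₁ = V₁/√(g·y₁) = 2.87/√(9.81×0.0414) = 4.50.
Conjugate-depth relation: y₂/y₁ = ½[√(1 + 8Fr₁²) − 1] = ½[√163.2 − 1] = 5.89.
y₂ = 5.89 × 0.0414 = 0.244 m.
Tailwater y_tw = 0.164 m: y_tw < y₂, so the jump is swept downstream.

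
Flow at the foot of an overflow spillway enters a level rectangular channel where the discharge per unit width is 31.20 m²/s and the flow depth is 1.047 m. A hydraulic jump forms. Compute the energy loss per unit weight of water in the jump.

V₁ = q/y₁ = 31.20/1.047 = 29.80 m/s. Fr₁ = V₁/√(g·y₁) = 29.80/√(9.81×1.047) = 9.298.
By Bélanger, y₂/y₁ = ½[√(1 + 8Fr₁²) − 1] = ½[√692.66 − 1] = 12.66.
y₂ = 12.66 × 1.047 = 13.25 m.
V₂ = q/y₂ = 31.20/13.25 = 2.354 m/s. E₁ = y₁ + V₁²/2g = 46.31 m; E₂ = y₂ + V₂²/2g = 13.54 m. ΔE = E₁ − E₂ = 32.77 m.

ΔE = 32.77 m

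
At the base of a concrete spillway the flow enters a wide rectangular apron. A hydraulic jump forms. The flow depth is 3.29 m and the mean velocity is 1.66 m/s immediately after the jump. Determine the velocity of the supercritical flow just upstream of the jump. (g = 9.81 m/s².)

V₁ = 11.2 m/s

Fr₂ = V₂/√(g·y₂) = 1.66/√(9.81×3.29) = 0.292.
The Bélanger relation is symmetric: y₁/y₂ = ½[√(1 + 8Fr₂²) − 1] = ½[√1.683 − 1] = 0.149.
y₁ = 0.149 × 3.29 = 0.489 m.
V₁ = q/y₁ = 5.46/0.489 = 11.2 m/s.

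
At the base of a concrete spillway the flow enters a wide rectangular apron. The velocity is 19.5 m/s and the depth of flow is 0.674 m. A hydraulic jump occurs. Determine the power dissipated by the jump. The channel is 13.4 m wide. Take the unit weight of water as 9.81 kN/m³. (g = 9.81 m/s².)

P = 22409 kW

Fr₁ = V₁/√(g·y₁) = 19.5/√(9.81×0.674) = 7.58.
By Bélanger, y₂/y₁ = ½[√(1 + 8Fr₁²) − 1] = ½[√461.1 − 1] = 10.2.
y₂ = 10.2 × 0.674 = 6.90 m.
Head loss: ΔE = (y₂ − y₁)³/(4y₁y₂) = (6.90 − 0.674)³/(4×0.674×6.90) = 241/18.6 = 13.0 m.
q = V₁·y₁ = 19.5 × 0.674 = 13.1 m²/s. Q = q·b = 13.1 × 13.4 = 176 m³/s. P = γ·Q·ΔE = 9.81 × 176 × 13.0 = 22409 kW.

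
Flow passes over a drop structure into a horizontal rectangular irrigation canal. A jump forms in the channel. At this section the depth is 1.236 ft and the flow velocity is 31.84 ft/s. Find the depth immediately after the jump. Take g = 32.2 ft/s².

y₂ = 8.226 ft

Fr₁ = V₁/√(g·y₁) = 31.84/√(32.2×1.236) = 5.047.
Conjugate-depth relation: y₂/y₁ = ½[√(1 + 8Fr₁²) − 1] = ½[√204.78 − 1] = 6.655.
y₂ = 6.655 × 1.236 = 8.226 ft.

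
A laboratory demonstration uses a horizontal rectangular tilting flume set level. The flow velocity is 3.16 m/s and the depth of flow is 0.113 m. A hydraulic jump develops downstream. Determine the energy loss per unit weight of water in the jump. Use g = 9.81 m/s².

Fr₁ = V₁/√(g·y₁) = 3.16/√(9.81×0.113) = 3.00.
Bélanger equation: y₂/y₁ = ½[√(1 + 8Fr₁²) − 1] = ½[√73.06 − 1] = 3.77.
y₂ = 3.77 × 0.113 = 0.426 m.
Head loss: ΔE = (y₂ − y₁)³/(4y₁y₂) = (0.426 − 0.113)³/(4×0.113×0.426) = 0.0308/0.193 = 0.160 m.

ΔE = 0.160 m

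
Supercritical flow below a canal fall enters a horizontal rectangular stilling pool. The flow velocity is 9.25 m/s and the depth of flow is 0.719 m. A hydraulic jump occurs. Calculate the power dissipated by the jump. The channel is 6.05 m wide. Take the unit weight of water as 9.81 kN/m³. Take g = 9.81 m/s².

Fr₁ = V₁/√(g·y₁) = 9.25/√(9.81×0.719) = 3.48.
From the momentum equation for a rectangular channel, y₂/y₁ = ½[√(1 + 8Fr₁²) − 1] = ½[√98.05 − 1] = 4.45.
y₂ = 4.45 × 0.719 = 3.20 m.
Head loss: ΔE = (y₂ − y₁)³/(4y₁y₂) = (3.20 − 0.719)³/(4×0.719×3.20) = 15.3/9.20 = 1.66 m.
q = V₁·y₁ = 9.25 × 0.719 = 6.65 m²/s. Q = q·b = 6.65 × 6.05 = 40.2 m³/s. P = γ·Q·ΔE = 9.81 × 40.2 × 1.66 = 655 kW.

P = 655 kW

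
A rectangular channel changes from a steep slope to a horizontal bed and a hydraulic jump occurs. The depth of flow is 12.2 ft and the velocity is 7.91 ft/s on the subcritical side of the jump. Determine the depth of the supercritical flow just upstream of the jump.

y₁ = 3.10 ft

Fr₂ = V₂/√(g·y₂) = 7.91/√(32.2×12.2) = 0.399.
From the momentum equation (using Fr₂), y₁/y₂ = ½[√(1 + 8Fr₂²) − 1] = ½[√2.274 − 1] = 0.254.
y₁ = 0.254 × 12.2 = 3.10 ft.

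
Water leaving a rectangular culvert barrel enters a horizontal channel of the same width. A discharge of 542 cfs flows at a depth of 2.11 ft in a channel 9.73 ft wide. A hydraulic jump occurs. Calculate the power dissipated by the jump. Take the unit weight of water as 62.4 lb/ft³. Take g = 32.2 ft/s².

q = Q/b = 542/9.73 = 55.7 ft²/s; V₁ = q/y₁ = 26.4 ft/s. Fr₁ = V₁/√(g·y₁) = 3.20.
From the momentum equation for a rectangular channel, y₂/y₁ = ½[√(1 + 8Fr₁²) − 1] = ½[√83.07 − 1] = 4.06.
y₂ = 4.06 × 2.11 = 8.56 ft.
Head loss: ΔE = (y₂ − y₁)³/(4y₁y₂) = (8.56 − 2.11)³/(4×2.11×8.56) = 268/72.2 = 3.71 ft.
P = γ·Q·ΔE/550 = 62.4 × 542 × 3.71 / 550 = 228 hp.

P = 228 hp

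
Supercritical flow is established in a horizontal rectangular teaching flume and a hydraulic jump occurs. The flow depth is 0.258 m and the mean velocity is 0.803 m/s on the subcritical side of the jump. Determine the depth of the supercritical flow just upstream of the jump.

Fr₂ = V₂/√(g·y₂) = 0.803/√(9.81×0.258) = 0.505.
From the momentum equation (using Fr₂), y₁/y₂ = ½[√(1 + 8Fr₂²) − 1] = ½[√3.038 − 1] = 0.372.
y₁ = 0.372 × 0.258 = 0.0959 m.

y₁ = 0.0959 m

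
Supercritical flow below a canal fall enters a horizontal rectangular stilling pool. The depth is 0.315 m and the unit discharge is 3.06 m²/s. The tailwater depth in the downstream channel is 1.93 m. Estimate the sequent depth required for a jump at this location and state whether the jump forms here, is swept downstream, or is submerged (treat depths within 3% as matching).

V₁ = q/y₁ = 3.06/0.315 = 9.71 m/s. Fr₁ = V₁/√(g·y₁) = 9.71/√(9.81×0.315) = 5.53.
From the momentum equation for a rectangular channel, y₂/y₁ = ½[√(1 + 8Fr₁²) − 1] = ½[√245.3 − 1] = 7.33.
y₂ = 7.33 × 0.315 = 2.31 m.
Tailwater y_tw = 1.93 m: y_tw < y₂, so the jump is swept downstream.

y₂ = 2.31 m; the jump is swept downstream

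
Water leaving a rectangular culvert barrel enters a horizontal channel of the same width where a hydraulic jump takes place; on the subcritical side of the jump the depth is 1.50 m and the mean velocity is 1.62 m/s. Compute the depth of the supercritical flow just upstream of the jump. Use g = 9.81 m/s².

y₁ = 0.418 m

Fr₂ = V₂/√(g·y₂) = 1.62/√(9.81×1.50) = 0.422.
Applying the sequent-depth relation in reverse, y₁/y₂ = ½[√(1 + 8Fr₂²) − 1] = ½[√2.427 − 1] = 0.279.
y₁ = 0.279 × 1.50 = 0.418 m.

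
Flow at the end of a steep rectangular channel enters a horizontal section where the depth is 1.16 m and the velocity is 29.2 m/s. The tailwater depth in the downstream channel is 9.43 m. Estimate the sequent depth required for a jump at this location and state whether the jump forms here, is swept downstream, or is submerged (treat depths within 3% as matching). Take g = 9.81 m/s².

y₂ = 13.6 m; the jump is swept downstream

Fr₁ = V₁/√(g·y₁) = 29.2/√(9.81×1.16) = 8.66.
Conjugate-depth relation: y₂/y₁ = ½[√(1 + 8Fr₁²) − 1] = ½[√600.4 − 1] = 11.8.
y₂ = 11.8 × 1.16 = 13.6 m.
Tailwater y_tw = 9.43 m: y_tw < y₂, so the jump is swept downstream.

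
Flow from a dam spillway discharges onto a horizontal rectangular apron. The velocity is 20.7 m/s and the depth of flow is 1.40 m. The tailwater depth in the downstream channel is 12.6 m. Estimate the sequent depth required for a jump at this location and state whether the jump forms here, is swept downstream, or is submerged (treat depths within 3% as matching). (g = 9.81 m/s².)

y₂ = 10.4 m; the jump is submerged

Fr₁ = V₁/√(g·y₁) = 20.7/√(9.81×1.40) = 5.59.
Sequent-depth ratio: y₂/y₁ = ½[√(1 + 8Fr₁²) − 1] = ½[√250.6 − 1] = 7.42.
y₂ = 7.42 × 1.40 = 10.4 m.
Tailwater y_tw = 12.6 m: y_tw > y₂, so the jump is submerged.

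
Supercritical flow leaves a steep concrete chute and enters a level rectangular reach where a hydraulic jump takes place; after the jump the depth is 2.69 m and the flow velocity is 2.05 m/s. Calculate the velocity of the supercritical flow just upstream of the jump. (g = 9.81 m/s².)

Fr₂ = V₂/√(g·y₂) = 2.05/√(9.81×2.69) = 0.399.
The Bélanger relation is symmetric: y₁/y₂ = ½[√(1 + 8Fr₂²) − 1] = ½[√2.274 − 1] = 0.254.
y₁ = 0.254 × 2.69 = 0.683 m.
V₁ = q/y₁ = 5.51/0.683 = 8.07 m/s.

V₁ = 8.07 m/s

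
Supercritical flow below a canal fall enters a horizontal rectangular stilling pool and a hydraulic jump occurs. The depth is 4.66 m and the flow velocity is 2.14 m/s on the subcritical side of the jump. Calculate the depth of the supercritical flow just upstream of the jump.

y₁ = 0.797 m

Fr₂ = V₂/√(g·y₂) = 2.14/√(9.81×4.66) = 0.317.
Since the conjugate-depth ratio holds either way, y₁/y₂ = ½[√(1 + 8Fr₂²) − 1] = ½[√1.801 − 1] = 0.171.
y₁ = 0.171 × 4.66 = 0.797 m.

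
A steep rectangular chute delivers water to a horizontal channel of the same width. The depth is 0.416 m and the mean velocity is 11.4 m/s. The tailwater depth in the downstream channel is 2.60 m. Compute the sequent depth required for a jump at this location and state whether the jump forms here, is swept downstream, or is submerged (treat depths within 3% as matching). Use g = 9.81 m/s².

Fr₁ = V₁/√(g·y₁) = 11.4/√(9.81×0.416) = 5.64.
Sequent-depth ratio: y₂/y₁ = ½[√(1 + 8Fr₁²) − 1] = ½[√255.8 − 1] = 7.50.
y₂ = 7.50 × 0.416 = 3.12 m.
Tailwater y_tw = 2.60 m: y_tw < y₂, so the jump is swept downstream.

y₂ = 3.12 m; the jump is swept downstream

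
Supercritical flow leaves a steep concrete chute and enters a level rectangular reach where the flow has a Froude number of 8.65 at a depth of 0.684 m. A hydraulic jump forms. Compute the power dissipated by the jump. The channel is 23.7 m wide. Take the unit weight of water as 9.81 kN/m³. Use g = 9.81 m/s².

Fr₁ = 8.65 (given).
Conjugate-depth relation: y₂/y₁ = ½[√(1 + 8Fr₁²) − 1] = ½[√599.6 − 1] = 11.7.
y₂ = 11.7 × 0.684 = 8.03 m.
V₁ = Fr₁·√(g·y₁) = 8.65×√(9.81×0.684) = 22.4 m/s; q = V₁·y₁ = 15.3 m²/s. V₂ = q/y₂ = 15.3/8.03 = 1.91 m/s. E₁ = y₁ + V₁²/2g = 26.3 m; E₂ = y₂ + V₂²/2g = 8.22 m. ΔE = E₁ − E₂ = 18.1 m.
Q = q·b = 15.3 × 23.7 = 363 m³/s. P = γ·Q·ΔE = 9.81 × 363 × 18.1 = 64337 kW.

P = 64337 kW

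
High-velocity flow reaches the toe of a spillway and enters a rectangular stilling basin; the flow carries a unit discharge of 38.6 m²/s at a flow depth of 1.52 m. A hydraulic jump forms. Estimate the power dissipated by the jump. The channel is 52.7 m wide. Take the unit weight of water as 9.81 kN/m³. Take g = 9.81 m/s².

P = 410468 kW

V₁ = q/y₁ = 38.6/1.52 = 25.4 m/s. Fr₁ = V₁/√(g·y₁) = 25.4/√(9.81×1.52) = 6.58.
Conjugate-depth relation: y₂/y₁ = ½[√(1 + 8Fr₁²) − 1] = ½[√347.0 − 1] = 8.81.
y₂ = 8.81 × 1.52 = 13.4 m.
Head loss: ΔE = (y₂ − y₁)³/(4y₁y₂) = (13.4 − 1.52)³/(4×1.52×13.4) = 1675/81.5 = 20.6 m.
Q = q·b = 38.6 × 52.7 = 2034 m³/s. P = γ·Q·ΔE = 9.81 × 2034 × 20.6 = 410468 kW.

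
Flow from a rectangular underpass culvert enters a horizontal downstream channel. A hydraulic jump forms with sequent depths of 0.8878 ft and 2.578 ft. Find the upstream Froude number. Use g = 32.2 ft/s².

Fr₁ = 2.381

For a rectangular channel the momentum equation gives q² = ½·g·y₁·y₂·(y₁ + y₂) = ½×32.2×0.8878×2.578×3.466 = 127.7.
q = √127.7 = 11.30 ft²/s.
V₁ = q/y₁ = 12.73 ft/s; Fr₁ = V₁/√(g·y₁) = 2.381.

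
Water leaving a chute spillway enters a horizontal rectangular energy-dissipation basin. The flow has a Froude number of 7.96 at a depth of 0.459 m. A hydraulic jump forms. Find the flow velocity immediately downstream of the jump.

Fr₁ = 7.96 (given).
Bélanger equation: y₂/y₁ = ½[√(1 + 8Fr₁²) − 1] = ½[√507.9 − 1] = 10.8.
y₂ = 10.8 × 0.459 = 4.94 m.
V₁ = Fr₁·√(g·y₁) = 7.96×√(9.81×0.459) = 16.9 m/s; q = V₁·y₁ = 7.75 m²/s.
V₂ = q/y₂ = 7.75/4.94 = 1.57 m/s.

V₂ = 1.57 m/s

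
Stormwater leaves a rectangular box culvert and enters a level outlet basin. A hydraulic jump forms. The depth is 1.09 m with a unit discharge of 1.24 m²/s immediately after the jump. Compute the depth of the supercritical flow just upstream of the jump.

y₁ = 0.220 m

V₂ = q/y₂ = 1.24/1.09 = 1.14 m/s; Fr₂ = V₂/√(g·y₂) = 0.348.
The Bélanger relation is symmetric: y₁/y₂ = ½[√(1 + 8Fr₂²) − 1] = ½[√1.968 − 1] = 0.201.
y₁ = 0.201 × 1.09 = 0.220 m.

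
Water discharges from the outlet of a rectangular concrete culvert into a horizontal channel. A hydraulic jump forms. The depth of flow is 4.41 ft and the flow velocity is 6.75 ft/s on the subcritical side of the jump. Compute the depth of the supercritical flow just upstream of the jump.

y₁ = 1.96 ft

Fr₂ = V₂/√(g·y₂) = 6.75/√(32.2×4.41) = 0.566.
Since the conjugate-depth ratio holds either way, y₁/y₂ = ½[√(1 + 8Fr₂²) − 1] = ½[√3.567 − 1] = 0.444.
y₁ = 0.444 × 4.41 = 1.96 ft.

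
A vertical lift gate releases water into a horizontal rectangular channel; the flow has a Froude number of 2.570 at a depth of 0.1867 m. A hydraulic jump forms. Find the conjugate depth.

y₂ = 0.5916 m

Fr₁ = 2.570 (given).
Bélanger equation: y₂/y₁ = ½[√(1 + 8Fr₁²) − 1] = ½[√53.839 − 1] = 3.169.
y₂ = 3.169 × 0.1867 = 0.5916 m.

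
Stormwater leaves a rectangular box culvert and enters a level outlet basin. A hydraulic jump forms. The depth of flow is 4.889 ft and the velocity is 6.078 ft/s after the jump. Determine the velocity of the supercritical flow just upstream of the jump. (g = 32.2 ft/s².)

V₁ = 17.46 ft/s

Fr₂ = V₂/√(g·y₂) = 6.078/√(32.2×4.889) = 0.4844.
Applying the sequent-depth relation in reverse, y₁/y₂ = ½[√(1 + 8Fr₂²) − 1] = ½[√2.8773 − 1] = 0.3481.
y₁ = 0.3481 × 4.889 = 1.702 ft.
V₁ = q/y₁ = 29.72/1.702 = 17.46 ft/s.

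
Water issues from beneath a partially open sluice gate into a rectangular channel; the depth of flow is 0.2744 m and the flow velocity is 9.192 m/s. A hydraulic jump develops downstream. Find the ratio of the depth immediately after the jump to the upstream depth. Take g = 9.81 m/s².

y₂/y₁ = 7.439

Fr₁ = V₁/√(g·y₁) = 9.192/√(9.81×0.2744) = 5.603.
Sequent-depth ratio: y₂/y₁ = ½[√(1 + 8Fr₁²) − 1] = ½[√252.11 − 1] = 7.439.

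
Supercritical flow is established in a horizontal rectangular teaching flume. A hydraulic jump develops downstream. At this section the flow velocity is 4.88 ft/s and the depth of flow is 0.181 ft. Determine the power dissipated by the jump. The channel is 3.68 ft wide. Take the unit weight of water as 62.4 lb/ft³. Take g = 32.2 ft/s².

Fr₁ = V₁/√(g·y₁) = 4.88/√(32.2×0.181) = 2.02.
From the momentum equation for a rectangular channel, y₂/y₁ = ½[√(1 + 8Fr₁²) − 1] = ½[√33.69 − 1] = 2.40.
y₂ = 2.40 × 0.181 = 0.435 ft.
q = V₁·y₁ = 4.88 × 0.181 = 0.883 ft²/s. V₂ = q/y₂ = 0.883/0.435 = 2.03 ft/s. E₁ = y₁ + V₁²/2g = 0.551 ft; E₂ = y₂ + V₂²/2g = 0.499 ft. ΔE = E₁ − E₂ = 0.0519 ft.
Q = q·b = 0.883 × 3.68 = 3.25 cfs. P = γ·Q·ΔE/550 = 62.4 × 3.25 × 0.0519 / 550 = 0.0191 hp.

P = 0.0191 hp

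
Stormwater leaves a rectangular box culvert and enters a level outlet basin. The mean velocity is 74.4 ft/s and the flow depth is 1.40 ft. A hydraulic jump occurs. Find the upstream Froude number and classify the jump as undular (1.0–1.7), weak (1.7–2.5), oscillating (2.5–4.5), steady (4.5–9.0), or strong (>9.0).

Fr₁ = 11.1; strong jump

Fr₁ = V₁/√(g·y₁) = 74.4/√(32.2×1.40) = 11.1.
Fr₁ = 11.1 lies in the strong range.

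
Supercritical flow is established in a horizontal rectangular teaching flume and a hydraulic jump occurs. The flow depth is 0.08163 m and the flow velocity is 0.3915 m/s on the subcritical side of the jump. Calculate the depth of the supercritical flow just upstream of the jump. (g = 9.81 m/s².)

y₁ = 0.02412 m

Fr₂ = V₂/√(g·y₂) = 0.3915/√(9.81×0.08163) = 0.4375.
Since the conjugate-depth ratio holds either way, y₁/y₂ = ½[√(1 + 8Fr₂²) − 1] = ½[√2.5312 − 1] = 0.2955.
y₁ = 0.2955 × 0.08163 = 0.02412 m.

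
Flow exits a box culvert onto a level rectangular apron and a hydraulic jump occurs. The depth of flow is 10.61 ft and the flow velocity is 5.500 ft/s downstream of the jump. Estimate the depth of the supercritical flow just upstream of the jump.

Fr₂ = V₂/√(g·y₂) = 5.500/√(32.2×10.61) = 0.2976.
From the momentum equation (using Fr₂), y₁/y₂ = ½[√(1 + 8Fr₂²) − 1] = ½[√1.7083 − 1] = 0.1535.
y₁ = 0.1535 × 10.61 = 1.629 ft.

y₁ = 1.629 ft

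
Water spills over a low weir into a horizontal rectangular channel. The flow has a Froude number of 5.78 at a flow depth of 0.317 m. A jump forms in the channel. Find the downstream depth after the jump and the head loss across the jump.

Fr₁ = 5.78 (given).
From the momentum equation for a rectangular channel, y₂/y₁ = ½[√(1 + 8Fr₁²) − 1] = ½[√268.3 − 1] = 7.69.
y₂ = 7.69 × 0.317 = 2.44 m.
Head loss: ΔE = (y₂ − y₁)³/(4y₁y₂) = (2.44 − 0.317)³/(4×0.317×2.44) = 9.54/3.09 = 3.09 m.

y₂ = 2.44 m; ΔE = 3.09 m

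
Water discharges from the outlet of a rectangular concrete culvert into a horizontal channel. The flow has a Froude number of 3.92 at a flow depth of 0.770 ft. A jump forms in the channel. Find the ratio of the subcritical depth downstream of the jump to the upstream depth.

Fr₁ = 3.92 (given).
Conjugate-depth relation: y₂/y₁ = ½[√(1 + 8Fr₁²) − 1] = ½[√123.9 − 1] = 5.07.

y₂/y₁ = 5.07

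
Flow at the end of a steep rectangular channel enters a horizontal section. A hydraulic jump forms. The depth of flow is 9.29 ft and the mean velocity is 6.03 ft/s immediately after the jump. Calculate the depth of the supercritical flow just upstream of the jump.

Fr₂ = V₂/√(g·y₂) = 6.03/√(32.2×9.29) = 0.349.
From the momentum equation (using Fr₂), y₁/y₂ = ½[√(1 + 8Fr₂²) − 1] = ½[√1.972 − 1] = 0.202.
y₁ = 0.202 × 9.29 = 1.88 ft.

y₁ = 1.88 ft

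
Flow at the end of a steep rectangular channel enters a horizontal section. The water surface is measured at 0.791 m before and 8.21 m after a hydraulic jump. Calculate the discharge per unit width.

For a rectangular channel the momentum equation gives q² = ½·g·y₁·y₂·(y₁ + y₂) = ½×9.81×0.791×8.21×9.00 = 287.
q = √287 = 16.9 m²/s.

q = 16.9 m²/s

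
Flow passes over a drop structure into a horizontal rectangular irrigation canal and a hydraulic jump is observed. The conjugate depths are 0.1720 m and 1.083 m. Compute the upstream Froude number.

For a rectangular channel the momentum equation gives q² = ½·g·y₁·y₂·(y₁ + y₂) = ½×9.81×0.1720×1.083×1.255 = 1.147.
q = √1.147 = 1.071 m²/s.
V₁ = q/y₁ = 6.226 m/s; Fr₁ = V₁/√(g·y₁) = 4.793.

Fr₁ = 4.793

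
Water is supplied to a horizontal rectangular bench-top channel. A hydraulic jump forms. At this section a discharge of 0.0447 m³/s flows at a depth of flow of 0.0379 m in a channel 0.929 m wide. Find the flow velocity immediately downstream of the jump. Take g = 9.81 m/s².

V₂ = 0.511 m/s

q = Q/b = 0.0447/0.929 = 0.0481 m²/s; V₁ = q/y₁ = 1.27 m/s. Fr₁ = V₁/√(g·y₁) = 2.08.
By Bélanger, y₂/y₁ = ½[√(1 + 8Fr₁²) − 1] = ½[√35.68 − 1] = 2.49.
y₂ = 2.49 × 0.0379 = 0.0942 m.
V₂ = q/y₂ = 0.0481/0.0942 = 0.511 m/s.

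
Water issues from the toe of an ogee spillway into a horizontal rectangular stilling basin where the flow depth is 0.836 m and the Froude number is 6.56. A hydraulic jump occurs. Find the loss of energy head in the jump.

Fr₁ = 6.56 (given).
By Bélanger, y₂/y₁ = ½[√(1 + 8Fr₁²) − 1] = ½[√345.3 − 1] = 8.79.
y₂ = 8.79 × 0.836 = 7.35 m.
Head loss: ΔE = (y₂ − y₁)³/(4y₁y₂) = (7.35 − 0.836)³/(4×0.836×7.35) = 276/24.6 = 11.2 m.

ΔE = 11.2 m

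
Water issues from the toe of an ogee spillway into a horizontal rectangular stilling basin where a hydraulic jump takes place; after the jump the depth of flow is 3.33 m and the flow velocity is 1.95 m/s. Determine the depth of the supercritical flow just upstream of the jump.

Fr₂ = V₂/√(g·y₂) = 1.95/√(9.81×3.33) = 0.341.
Applying the sequent-depth relation in reverse, y₁/y₂ = ½[√(1 + 8Fr₂²) − 1] = ½[√1.931 − 1] = 0.195.
y₁ = 0.195 × 3.33 = 0.649 m.

y₁ = 0.649 m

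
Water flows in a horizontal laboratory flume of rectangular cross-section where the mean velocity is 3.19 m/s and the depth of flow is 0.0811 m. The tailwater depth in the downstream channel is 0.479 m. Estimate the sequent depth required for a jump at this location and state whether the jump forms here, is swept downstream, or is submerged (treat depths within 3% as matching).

y₂ = 0.372 m; the jump is submerged

Fr₁ = V₁/√(g·y₁) = 3.19/√(9.81×0.0811) = 3.58.
By Bélanger, y₂/y₁ = ½[√(1 + 8Fr₁²) − 1] = ½[√103.3 − 1] = 4.58.
y₂ = 4.58 × 0.0811 = 0.372 m.
Tailwater y_tw = 0.479 m: y_tw > y₂, so the jump is submerged.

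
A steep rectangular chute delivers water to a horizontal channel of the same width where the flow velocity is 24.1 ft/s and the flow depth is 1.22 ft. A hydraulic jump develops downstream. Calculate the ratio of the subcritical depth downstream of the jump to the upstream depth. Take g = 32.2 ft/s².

y₂/y₁ = 4.96

Fr₁ = V₁/√(g·y₁) = 24.1/√(32.2×1.22) = 3.85.
By Bélanger, y₂/y₁ = ½[√(1 + 8Fr₁²) − 1] = ½[√119.3 − 1] = 4.96.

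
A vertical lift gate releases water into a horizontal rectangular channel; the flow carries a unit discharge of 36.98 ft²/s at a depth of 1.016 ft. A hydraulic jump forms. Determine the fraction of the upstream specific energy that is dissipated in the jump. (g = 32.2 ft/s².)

ΔE/E₁ = 0.586 (58.6%)

V₁ = q/y₁ = 36.98/1.016 = 36.40 ft/s. Fr₁ = V₁/√(g·y₁) = 36.40/√(32.2×1.016) = 6.364.
From the momentum equation for a rectangular channel, y₂/y₁ = ½[√(1 + 8Fr₁²) − 1] = ½[√324.96 − 1] = 8.513.
y₂ = 8.513 × 1.016 = 8.649 ft.
E₁ = y₁ + V₁²/2g = 21.59 ft. ΔE = (y₂ − y₁)³/(4y₁y₂) = 12.65 ft. ΔE/E₁ = 12.65/21.59 = 0.586.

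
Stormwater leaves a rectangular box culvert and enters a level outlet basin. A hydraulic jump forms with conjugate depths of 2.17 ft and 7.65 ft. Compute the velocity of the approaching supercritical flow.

For a rectangular channel the momentum equation gives q² = ½·g·y₁·y₂·(y₁ + y₂) = ½×32.2×2.17×7.65×9.82 = 2625.
q = √2625 = 51.2 ft²/s.
V₁ = q/y₁ = 51.2/2.17 = 23.6 ft/s.

V₁ = 23.6 ft/s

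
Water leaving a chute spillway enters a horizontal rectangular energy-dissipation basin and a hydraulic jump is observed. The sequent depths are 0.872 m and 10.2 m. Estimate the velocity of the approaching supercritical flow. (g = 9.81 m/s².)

V₁ = 25.2 m/s

For a rectangular channel the momentum equation gives q² = ½·g·y₁·y₂·(y₁ + y₂) = ½×9.81×0.872×10.2×11.1 = 483.
q = √483 = 22.0 m²/s.
V₁ = q/y₁ = 22.0/0.872 = 25.2 m/s.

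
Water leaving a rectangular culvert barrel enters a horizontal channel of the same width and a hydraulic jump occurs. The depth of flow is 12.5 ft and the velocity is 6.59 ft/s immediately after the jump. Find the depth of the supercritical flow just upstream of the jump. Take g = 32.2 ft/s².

y₁ = 2.28 ft

Fr₂ = V₂/√(g·y₂) = 6.59/√(32.2×12.5) = 0.328.
From the momentum equation (using Fr₂), y₁/y₂ = ½[√(1 + 8Fr₂²) − 1] = ½[√1.863 − 1] = 0.182.
y₁ = 0.182 × 12.5 = 2.28 ft.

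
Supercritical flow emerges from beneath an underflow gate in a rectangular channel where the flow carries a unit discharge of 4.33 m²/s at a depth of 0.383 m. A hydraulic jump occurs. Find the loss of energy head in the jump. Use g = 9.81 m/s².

ΔE = 3.82 m

V₁ = q/y₁ = 4.33/0.383 = 11.3 m/s. Fr₁ = V₁/√(g·y₁) = 11.3/√(9.81×0.383) = 5.83.
Sequent-depth ratio: y₂/y₁ = ½[√(1 + 8Fr₁²) − 1] = ½[√273.1 − 1] = 7.76.
y₂ = 7.76 × 0.383 = 2.97 m.
V₂ = q/y₂ = 4.33/2.97 = 1.46 m/s. E₁ = y₁ + V₁²/2g = 6.90 m; E₂ = y₂ + V₂²/2g = 3.08 m. ΔE = E₁ − E₂ = 3.82 m.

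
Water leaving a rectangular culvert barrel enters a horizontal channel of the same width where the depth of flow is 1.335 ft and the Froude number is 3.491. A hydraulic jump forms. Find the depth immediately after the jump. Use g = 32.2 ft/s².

y₂ = 5.957 ft

Fr₁ = 3.491 (given).
By Bélanger, y₂/y₁ = ½[√(1 + 8Fr₁²) − 1] = ½[√98.497 − 1] = 4.462.
y₂ = 4.462 × 1.335 = 5.957 ft.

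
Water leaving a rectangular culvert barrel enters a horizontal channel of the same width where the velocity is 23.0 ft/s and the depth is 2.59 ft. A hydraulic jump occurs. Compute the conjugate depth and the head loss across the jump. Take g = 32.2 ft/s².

y₂ = 8.02 ft; ΔE = 1.93 ft

Fr₁ = V₁/√(g·y₁) = 23.0/√(32.2×2.59) = 2.52.
Bélanger equation: y₂/y₁ = ½[√(1 + 8Fr₁²) − 1] = ½[√51.74 − 1] = 3.10.
y₂ = 3.10 × 2.59 = 8.02 ft.
Head loss: ΔE = (y₂ − y₁)³/(4y₁y₂) = (8.02 − 2.59)³/(4×2.59×8.02) = 160/83.1 = 1.93 ft.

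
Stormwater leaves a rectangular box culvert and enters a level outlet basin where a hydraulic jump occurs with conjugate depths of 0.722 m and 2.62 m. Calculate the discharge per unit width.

For a rectangular channel the momentum equation gives q² = ½·g·y₁·y₂·(y₁ + y₂) = ½×9.81×0.722×2.62×3.34 = 31.0.
q = √31.0 = 5.57 m²/s.

q = 5.57 m²/s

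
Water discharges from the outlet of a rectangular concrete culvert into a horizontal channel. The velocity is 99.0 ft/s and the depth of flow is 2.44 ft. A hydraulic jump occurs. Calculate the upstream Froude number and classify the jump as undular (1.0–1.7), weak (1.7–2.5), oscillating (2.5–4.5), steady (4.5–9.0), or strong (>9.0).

Fr₁ = V₁/√(g·y₁) = 99.0/√(32.2×2.44) = 11.2.
Fr₁ = 11.2 lies in the strong range.

Fr₁ = 11.2; strong jump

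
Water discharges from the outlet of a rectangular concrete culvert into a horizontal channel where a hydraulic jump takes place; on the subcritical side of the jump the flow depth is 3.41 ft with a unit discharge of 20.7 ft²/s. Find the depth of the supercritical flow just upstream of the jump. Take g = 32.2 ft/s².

V₂ = q/y₂ = 20.7/3.41 = 6.07 ft/s; Fr₂ = V₂/√(g·y₂) = 0.579.
Since the conjugate-depth ratio holds either way, y₁/y₂ = ½[√(1 + 8Fr₂²) − 1] = ½[√3.685 − 1] = 0.460.
y₁ = 0.460 × 3.41 = 1.57 ft.

y₁ = 1.57 ft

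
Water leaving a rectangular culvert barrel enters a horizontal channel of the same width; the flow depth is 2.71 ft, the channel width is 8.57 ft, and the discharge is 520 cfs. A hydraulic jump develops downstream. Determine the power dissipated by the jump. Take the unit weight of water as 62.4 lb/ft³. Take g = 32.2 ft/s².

P = 97.6 hp

q = Q/b = 520/8.57 = 60.7 ft²/s; V₁ = q/y₁ = 22.4 ft/s. Fr₁ = V₁/√(g·y₁) = 2.40.
Sequent-depth ratio: y₂/y₁ = ½[√(1 + 8Fr₁²) − 1] = ½[√46.96 − 1] = 2.93.
y₂ = 2.93 × 2.71 = 7.93 ft.
V₂ = q/y₂ = 60.7/7.93 = 7.65 ft/s. E₁ = y₁ + V₁²/2g = 10.5 ft; E₂ = y₂ + V₂²/2g = 8.84 ft. ΔE = E₁ − E₂ = 1.65 ft.
P = γ·Q·ΔE/550 = 62.4 × 520 × 1.65 / 550 = 97.6 hp.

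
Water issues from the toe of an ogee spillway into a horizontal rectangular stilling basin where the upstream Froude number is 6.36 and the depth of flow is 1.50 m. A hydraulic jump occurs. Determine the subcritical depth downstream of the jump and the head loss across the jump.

Fr₁ = 6.36 (given).
Conjugate-depth relation: y₂/y₁ = ½[√(1 + 8Fr₁²) − 1] = ½[√324.6 − 1] = 8.51.
y₂ = 8.51 × 1.50 = 12.8 m.
V₁ = Fr₁·√(g·y₁) = 6.36×√(9.81×1.50) = 24.4 m/s; q = V₁·y₁ = 36.6 m²/s. V₂ = q/y₂ = 36.6/12.8 = 2.87 m/s. E₁ = y₁ + V₁²/2g = 31.8 m; E₂ = y₂ + V₂²/2g = 13.2 m. ΔE = E₁ − E₂ = 18.7 m.

y₂ = 12.8 m; ΔE = 18.7 m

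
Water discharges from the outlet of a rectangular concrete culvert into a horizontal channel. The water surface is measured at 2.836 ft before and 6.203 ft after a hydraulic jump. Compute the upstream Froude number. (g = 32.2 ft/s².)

For a rectangular channel the momentum equation gives q² = ½·g·y₁·y₂·(y₁ + y₂) = ½×32.2×2.836×6.203×9.039 = 2560.
q = √2560 = 50.60 ft²/s.
V₁ = q/y₁ = 17.84 ft/s; Fr₁ = V₁/√(g·y₁) = 1.867.

Fr₁ = 1.867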